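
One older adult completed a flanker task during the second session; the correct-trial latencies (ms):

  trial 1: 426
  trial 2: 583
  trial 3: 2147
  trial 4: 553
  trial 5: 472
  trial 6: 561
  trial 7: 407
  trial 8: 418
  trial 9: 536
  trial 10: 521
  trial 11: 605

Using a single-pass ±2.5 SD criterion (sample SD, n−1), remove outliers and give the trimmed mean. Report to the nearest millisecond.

n = 11, ΣRT = 7229, M = 657.182
Σ(x−M)² = 2488655.64; s = √(2488655.64/10) = 498.864
Cutoffs: 657.182 ± 2.5·498.864 → [-590.0, 1904.3]
Outside: 2147 → excluded.
Retained (n=10): Σ = 5082, mean = 5082/10 = 508.200

508 ms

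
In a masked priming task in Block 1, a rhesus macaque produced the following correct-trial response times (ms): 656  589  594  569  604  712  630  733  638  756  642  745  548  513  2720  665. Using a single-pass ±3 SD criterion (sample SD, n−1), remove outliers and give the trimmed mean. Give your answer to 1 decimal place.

n = 16, ΣRT = 12314, M = 769.625
Σ(x−M)² = 4132507.75; s = √(4132507.75/15) = 524.881
Cutoffs: 769.625 ± 3·524.881 → [-805.0, 2344.3]
Outside: 2720 → excluded.
Retained (n=15): Σ = 9594, mean = 9594/15 = 639.600

639.6 ms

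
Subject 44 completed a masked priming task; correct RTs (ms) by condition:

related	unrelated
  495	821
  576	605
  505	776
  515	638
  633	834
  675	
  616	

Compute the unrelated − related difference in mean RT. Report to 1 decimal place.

161.2 ms

M(related) = 4015/7 = 573.571
M(unrelated) = 3674/5 = 734.800
Difference = 734.800 − 573.571 = 161.229 ms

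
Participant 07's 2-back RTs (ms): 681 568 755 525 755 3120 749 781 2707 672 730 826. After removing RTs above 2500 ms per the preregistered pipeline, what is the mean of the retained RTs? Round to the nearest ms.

704 ms

Excluded: 2707, 3120
Retained (n=10): Σ = 7042
Mean = 7042/10 = 704.2000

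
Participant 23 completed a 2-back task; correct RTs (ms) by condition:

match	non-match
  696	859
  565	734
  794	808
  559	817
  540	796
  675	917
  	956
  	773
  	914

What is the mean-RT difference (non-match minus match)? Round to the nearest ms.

203 ms

M(match) = 3829/6 = 638.167
M(non-match) = 7574/9 = 841.556
Difference = 841.556 − 638.167 = 203.389 ms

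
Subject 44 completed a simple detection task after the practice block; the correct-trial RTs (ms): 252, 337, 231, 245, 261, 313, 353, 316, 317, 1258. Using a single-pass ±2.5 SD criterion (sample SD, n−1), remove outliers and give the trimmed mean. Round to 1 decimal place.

291.7 ms

n = 10, ΣRT = 3883, M = 388.300
Σ(x−M)² = 856298.10; s = √(856298.10/9) = 308.455
Cutoffs: 388.300 ± 2.5·308.455 → [-382.8, 1159.4]
Outside: 1258 → excluded.
Retained (n=9): Σ = 2625, mean = 2625/9 = 291.667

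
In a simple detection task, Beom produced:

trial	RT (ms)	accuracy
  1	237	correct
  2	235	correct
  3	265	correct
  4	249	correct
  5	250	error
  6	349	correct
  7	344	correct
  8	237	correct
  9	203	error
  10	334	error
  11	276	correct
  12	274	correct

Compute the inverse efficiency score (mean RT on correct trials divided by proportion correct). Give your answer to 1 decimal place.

Correct trials (n=9): 237, 235, 265, 249, 349, 344, 237, 276, 274
Mean correct RT = 2466/9 = 274.0000 ms
Proportion correct = 9/12
IES = 274.0000 / (9/12) = 365.333 ms

365.3 ms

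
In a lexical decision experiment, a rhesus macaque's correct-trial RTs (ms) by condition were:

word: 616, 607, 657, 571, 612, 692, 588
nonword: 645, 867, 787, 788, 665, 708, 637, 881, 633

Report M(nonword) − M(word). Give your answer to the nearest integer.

M(word) = 4343/7 = 620.429
M(nonword) = 6611/9 = 734.556
Difference = 734.556 − 620.429 = 114.127 ms

114 ms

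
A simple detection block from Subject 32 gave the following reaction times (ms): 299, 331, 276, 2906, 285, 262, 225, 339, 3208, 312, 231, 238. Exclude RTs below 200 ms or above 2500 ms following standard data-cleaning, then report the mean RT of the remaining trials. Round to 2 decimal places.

279.80 ms

Excluded: 2906, 3208
Retained (n=10): Σ = 2798
Mean = 2798/10 = 279.8000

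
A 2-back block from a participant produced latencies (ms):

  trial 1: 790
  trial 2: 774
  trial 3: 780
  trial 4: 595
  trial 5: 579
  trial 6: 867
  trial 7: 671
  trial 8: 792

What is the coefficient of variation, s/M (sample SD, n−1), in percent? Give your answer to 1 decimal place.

14.2%

n = 8, Σ = 5848, M = 731.0000
Σ(x−M)² = 75148.000; s = √(75148.000/7) = 103.6119
CV = 103.6119 / 731.0000 = 0.14174 = 14.174%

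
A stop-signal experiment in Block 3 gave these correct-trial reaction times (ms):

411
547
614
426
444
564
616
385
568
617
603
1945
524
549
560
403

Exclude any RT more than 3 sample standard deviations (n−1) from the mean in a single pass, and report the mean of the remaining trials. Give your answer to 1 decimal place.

522.1 ms

n = 16, ΣRT = 9776, M = 611.000
Σ(x−M)² = 1998312.00; s = √(1998312.00/15) = 364.994
Cutoffs: 611.000 ± 3·364.994 → [-484.0, 1706.0]
Outside: 1945 → excluded.
Retained (n=15): Σ = 7831, mean = 7831/15 = 522.067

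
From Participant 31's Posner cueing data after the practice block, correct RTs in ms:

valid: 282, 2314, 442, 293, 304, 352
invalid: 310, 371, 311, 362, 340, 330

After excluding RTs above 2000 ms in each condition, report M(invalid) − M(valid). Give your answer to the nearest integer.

valid: exclude 2314
M(valid) = 1673/5 = 334.600
M(invalid) = 2024/6 = 337.333
Difference = 337.333 − 334.600 = 2.733 ms

3 ms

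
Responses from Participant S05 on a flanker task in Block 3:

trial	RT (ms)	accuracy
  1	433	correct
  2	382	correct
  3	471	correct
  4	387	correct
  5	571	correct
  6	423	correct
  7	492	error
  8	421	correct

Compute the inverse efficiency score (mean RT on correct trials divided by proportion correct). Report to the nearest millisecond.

504 ms

Correct trials (n=7): 433, 382, 471, 387, 571, 423, 421
Mean correct RT = 3088/7 = 441.1429 ms
Proportion correct = 7/8
IES = 441.1429 / (7/8) = 504.163 ms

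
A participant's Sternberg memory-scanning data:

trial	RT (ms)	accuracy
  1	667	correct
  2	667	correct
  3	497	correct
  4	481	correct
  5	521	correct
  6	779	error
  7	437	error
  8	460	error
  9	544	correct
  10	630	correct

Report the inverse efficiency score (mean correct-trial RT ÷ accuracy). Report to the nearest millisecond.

818 ms

Correct trials (n=7): 667, 667, 497, 481, 521, 544, 630
Mean correct RT = 4007/7 = 572.4286 ms
Proportion correct = 7/10
IES = 572.4286 / (7/10) = 817.755 ms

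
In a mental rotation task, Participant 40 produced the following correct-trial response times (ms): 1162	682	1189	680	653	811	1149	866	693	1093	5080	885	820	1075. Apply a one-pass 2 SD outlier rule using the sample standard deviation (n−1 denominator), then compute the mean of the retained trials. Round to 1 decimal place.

904.5 ms

n = 14, ΣRT = 16838, M = 1202.714
Σ(x−M)² = 16687020.86; s = √(16687020.86/13) = 1132.968
Cutoffs: 1202.714 ± 2·1132.968 → [-1063.2, 3468.7]
Outside: 5080 → excluded.
Retained (n=13): Σ = 11758, mean = 11758/13 = 904.462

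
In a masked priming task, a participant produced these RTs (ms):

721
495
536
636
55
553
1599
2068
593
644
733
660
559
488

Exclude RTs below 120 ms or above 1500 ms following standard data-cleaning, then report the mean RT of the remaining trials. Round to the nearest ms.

602 ms

Excluded: 55, 1599, 2068
Retained (n=11): Σ = 6618
Mean = 6618/11 = 601.6364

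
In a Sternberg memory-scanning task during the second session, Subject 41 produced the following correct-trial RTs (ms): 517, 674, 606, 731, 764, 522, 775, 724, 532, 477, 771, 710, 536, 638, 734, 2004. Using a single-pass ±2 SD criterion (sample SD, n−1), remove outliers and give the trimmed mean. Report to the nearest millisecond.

647 ms

n = 16, ΣRT = 11715, M = 732.188
Σ(x−M)² = 1884772.44; s = √(1884772.44/15) = 354.474
Cutoffs: 732.188 ± 2·354.474 → [23.2, 1441.1]
Outside: 2004 → excluded.
Retained (n=15): Σ = 9711, mean = 9711/15 = 647.400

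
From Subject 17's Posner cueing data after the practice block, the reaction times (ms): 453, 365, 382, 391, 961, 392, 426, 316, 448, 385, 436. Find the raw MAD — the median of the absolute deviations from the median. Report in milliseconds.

34 ms

Sorted: 316, 365, 382, 385, 391, 392, 426, 436, 448, 453, 961 → median = 392
|x − 392|: 61, 27, 10, 1, 569, 0, 34, 76, 56, 7, 44
Sorted deviations: 0, 1, 7, 10, 27, 34, 44, 56, 61, 76, 569 → MAD = 34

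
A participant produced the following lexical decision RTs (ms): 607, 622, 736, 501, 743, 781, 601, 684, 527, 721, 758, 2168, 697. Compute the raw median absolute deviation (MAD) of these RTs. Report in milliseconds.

75 ms

Sorted: 501, 527, 601, 607, 622, 684, 697, 721, 736, 743, 758, 781, 2168 → median = 697
|x − 697|: 90, 75, 39, 196, 46, 84, 96, 13, 170, 24, 61, 1471, 0
Sorted deviations: 0, 13, 24, 39, 46, 61, 75, 84, 90, 96, 170, 196, 1471 → MAD = 75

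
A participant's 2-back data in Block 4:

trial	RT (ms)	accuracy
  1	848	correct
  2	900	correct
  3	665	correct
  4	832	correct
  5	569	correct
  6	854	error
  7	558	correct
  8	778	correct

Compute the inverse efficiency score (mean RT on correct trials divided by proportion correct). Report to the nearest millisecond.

841 ms

Correct trials (n=7): 848, 900, 665, 832, 569, 558, 778
Mean correct RT = 5150/7 = 735.7143 ms
Proportion correct = 7/8
IES = 735.7143 / (7/8) = 840.816 ms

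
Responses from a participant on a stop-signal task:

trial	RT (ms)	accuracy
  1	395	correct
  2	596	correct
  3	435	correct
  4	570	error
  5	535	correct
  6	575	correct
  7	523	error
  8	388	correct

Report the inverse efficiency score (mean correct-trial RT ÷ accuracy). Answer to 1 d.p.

Correct trials (n=6): 395, 596, 435, 535, 575, 388
Mean correct RT = 2924/6 = 487.3333 ms
Proportion correct = 6/8
IES = 487.3333 / (6/8) = 649.778 ms

649.8 ms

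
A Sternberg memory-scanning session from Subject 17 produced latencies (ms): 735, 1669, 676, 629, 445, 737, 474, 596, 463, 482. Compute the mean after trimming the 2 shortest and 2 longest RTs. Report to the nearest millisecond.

Sorted: 445, 463, 474, 482, 596, 629, 676, 735, 737, 1669
Drop lowest 2 (445, 463) and highest 2 (737, 1669)
Remaining (n=6): Σ = 3592, mean = 3592/6 = 598.667

599 ms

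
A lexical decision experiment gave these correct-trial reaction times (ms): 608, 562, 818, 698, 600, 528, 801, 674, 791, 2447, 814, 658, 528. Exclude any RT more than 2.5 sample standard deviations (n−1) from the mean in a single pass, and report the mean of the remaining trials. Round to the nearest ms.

n = 13, ΣRT = 10527, M = 809.769
Σ(x−M)² = 3039890.31; s = √(3039890.31/12) = 503.313
Cutoffs: 809.769 ± 2.5·503.313 → [-448.5, 2068.1]
Outside: 2447 → excluded.
Retained (n=12): Σ = 8080, mean = 8080/12 = 673.333

673 ms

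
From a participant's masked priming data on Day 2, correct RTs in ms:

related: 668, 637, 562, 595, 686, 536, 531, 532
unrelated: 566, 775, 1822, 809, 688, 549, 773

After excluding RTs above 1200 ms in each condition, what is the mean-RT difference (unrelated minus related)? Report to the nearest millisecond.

unrelated: exclude 1822
M(related) = 4747/8 = 593.375
M(unrelated) = 4160/6 = 693.333
Difference = 693.333 − 593.375 = 99.958 ms

100 ms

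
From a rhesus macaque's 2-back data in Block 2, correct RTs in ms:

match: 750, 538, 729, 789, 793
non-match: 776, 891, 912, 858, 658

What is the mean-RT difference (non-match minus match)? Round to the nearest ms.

M(match) = 3599/5 = 719.800
M(non-match) = 4095/5 = 819.000
Difference = 819.000 − 719.800 = 99.200 ms

99 ms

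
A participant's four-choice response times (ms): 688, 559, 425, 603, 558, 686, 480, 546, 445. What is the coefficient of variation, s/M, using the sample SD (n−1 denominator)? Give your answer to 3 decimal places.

0.171

n = 9, Σ = 4990, M = 554.4444
Σ(x−M)² = 71882.222; s = √(71882.222/8) = 94.7907
CV = 94.7907 / 554.4444 = 0.17097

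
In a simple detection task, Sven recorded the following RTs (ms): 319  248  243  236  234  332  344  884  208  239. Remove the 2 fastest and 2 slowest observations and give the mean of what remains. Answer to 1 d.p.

269.5 ms

Sorted: 208, 234, 236, 239, 243, 248, 319, 332, 344, 884
Drop lowest 2 (208, 234) and highest 2 (344, 884)
Remaining (n=6): Σ = 1617, mean = 1617/6 = 269.500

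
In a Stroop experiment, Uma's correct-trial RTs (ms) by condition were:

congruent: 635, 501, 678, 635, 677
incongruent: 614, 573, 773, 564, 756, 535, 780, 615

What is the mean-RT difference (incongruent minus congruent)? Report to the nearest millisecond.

26 ms

M(congruent) = 3126/5 = 625.200
M(incongruent) = 5210/8 = 651.250
Difference = 651.250 − 625.200 = 26.050 ms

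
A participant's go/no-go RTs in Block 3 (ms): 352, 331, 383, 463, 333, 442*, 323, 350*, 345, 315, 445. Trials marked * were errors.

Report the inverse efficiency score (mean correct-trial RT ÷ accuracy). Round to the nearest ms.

447 ms

Correct trials (n=9): 352, 331, 383, 463, 333, 323, 345, 315, 445
Mean correct RT = 3290/9 = 365.5556 ms
Proportion correct = 9/11
IES = 365.5556 / (9/11) = 446.790 ms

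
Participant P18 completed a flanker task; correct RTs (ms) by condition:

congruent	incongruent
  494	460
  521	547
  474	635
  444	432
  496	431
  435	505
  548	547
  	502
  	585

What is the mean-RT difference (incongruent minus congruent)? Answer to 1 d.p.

28.6 ms

M(congruent) = 3412/7 = 487.429
M(incongruent) = 4644/9 = 516.000
Difference = 516.000 − 487.429 = 28.571 ms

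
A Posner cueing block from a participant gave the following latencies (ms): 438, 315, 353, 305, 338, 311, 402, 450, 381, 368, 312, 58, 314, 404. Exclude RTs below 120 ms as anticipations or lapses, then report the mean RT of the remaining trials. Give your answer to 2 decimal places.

360.85 ms

Excluded: 58
Retained (n=13): Σ = 4691
Mean = 4691/13 = 360.8462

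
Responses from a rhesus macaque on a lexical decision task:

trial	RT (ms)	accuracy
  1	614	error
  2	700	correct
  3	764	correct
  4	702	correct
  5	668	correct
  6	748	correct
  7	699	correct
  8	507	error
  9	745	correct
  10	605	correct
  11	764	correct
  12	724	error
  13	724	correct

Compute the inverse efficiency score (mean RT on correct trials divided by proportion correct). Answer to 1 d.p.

Correct trials (n=10): 700, 764, 702, 668, 748, 699, 745, 605, 764, 724
Mean correct RT = 7119/10 = 711.9000 ms
Proportion correct = 10/13
IES = 711.9000 / (10/13) = 925.470 ms

925.5 ms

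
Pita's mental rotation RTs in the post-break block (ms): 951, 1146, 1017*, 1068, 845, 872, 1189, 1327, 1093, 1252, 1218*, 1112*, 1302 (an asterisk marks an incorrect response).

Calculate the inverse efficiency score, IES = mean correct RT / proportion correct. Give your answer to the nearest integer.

1436 ms

Correct trials (n=10): 951, 1146, 1068, 845, 872, 1189, 1327, 1093, 1252, 1302
Mean correct RT = 11045/10 = 1104.5000 ms
Proportion correct = 10/13
IES = 1104.5000 / (10/13) = 1435.850 ms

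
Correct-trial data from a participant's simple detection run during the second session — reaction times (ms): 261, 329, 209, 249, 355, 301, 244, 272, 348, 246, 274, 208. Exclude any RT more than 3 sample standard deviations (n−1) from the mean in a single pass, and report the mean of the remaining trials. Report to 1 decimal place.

n = 12, ΣRT = 3296, M = 274.667
Σ(x−M)² = 26848.67; s = √(26848.67/11) = 49.404
Cutoffs: 274.667 ± 3·49.404 → [126.5, 422.9]
No RTs fall outside the cutoffs; all 12 retained. Mean = 3296/12 = 274.667

274.7 ms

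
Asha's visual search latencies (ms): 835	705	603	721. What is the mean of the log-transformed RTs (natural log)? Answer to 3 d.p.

ln(RT): 6.7274, 6.5582, 6.4019, 6.5806
Σ ln(RT) = 26.2682
Mean = 26.2682/4 = 6.56705

6.567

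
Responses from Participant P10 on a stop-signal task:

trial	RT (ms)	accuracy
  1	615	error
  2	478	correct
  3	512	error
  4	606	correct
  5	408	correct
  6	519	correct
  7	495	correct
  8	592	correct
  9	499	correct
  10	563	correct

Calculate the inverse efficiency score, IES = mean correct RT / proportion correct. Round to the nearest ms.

Correct trials (n=8): 478, 606, 408, 519, 495, 592, 499, 563
Mean correct RT = 4160/8 = 520.0000 ms
Proportion correct = 8/10
IES = 520.0000 / (8/10) = 650.000 ms

650 ms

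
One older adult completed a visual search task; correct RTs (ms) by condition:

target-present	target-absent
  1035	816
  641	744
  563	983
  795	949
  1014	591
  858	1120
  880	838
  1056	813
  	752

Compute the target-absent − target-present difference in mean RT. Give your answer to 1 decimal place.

-10.1 ms

M(target-present) = 6842/8 = 855.250
M(target-absent) = 7606/9 = 845.111
Difference = 845.111 − 855.250 = -10.139 ms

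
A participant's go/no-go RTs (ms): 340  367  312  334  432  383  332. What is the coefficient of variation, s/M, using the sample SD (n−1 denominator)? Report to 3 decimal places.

0.114

n = 7, Σ = 2500, M = 357.1429
Σ(x−M)² = 9868.857; s = √(9868.857/6) = 40.5563
CV = 40.5563 / 357.1429 = 0.11356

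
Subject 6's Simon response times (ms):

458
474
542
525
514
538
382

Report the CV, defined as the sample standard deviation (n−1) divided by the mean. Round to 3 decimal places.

n = 7, Σ = 3433, M = 490.4286
Σ(x−M)² = 19751.714; s = √(19751.714/6) = 57.3755
CV = 57.3755 / 490.4286 = 0.11699

0.117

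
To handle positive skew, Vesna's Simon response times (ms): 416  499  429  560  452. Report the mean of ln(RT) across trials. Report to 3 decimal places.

ln(RT): 6.0307, 6.2126, 6.0615, 6.3279, 6.1137
Σ ln(RT) = 30.7464
Mean = 30.7464/5 = 6.14927

6.149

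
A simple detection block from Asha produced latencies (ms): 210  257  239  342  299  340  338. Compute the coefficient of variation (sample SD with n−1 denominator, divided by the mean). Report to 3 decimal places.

0.188

n = 7, Σ = 2025, M = 289.2857
Σ(x−M)² = 17675.429; s = √(17675.429/6) = 54.2762
CV = 54.2762 / 289.2857 = 0.18762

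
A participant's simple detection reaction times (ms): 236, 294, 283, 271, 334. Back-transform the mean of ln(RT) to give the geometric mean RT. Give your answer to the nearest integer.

282 ms

ln(RT): 5.4638, 5.6836, 5.6454, 5.6021, 5.8111
Mean ln(RT) = 28.2061/5 = 5.64122
Geometric mean = exp(5.64122) = 281.81 ms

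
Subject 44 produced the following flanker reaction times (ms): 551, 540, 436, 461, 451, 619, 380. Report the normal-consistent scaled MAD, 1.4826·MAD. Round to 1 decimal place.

117.1 ms

Sorted: 380, 436, 451, 461, 540, 551, 619 → median = 461
|x − 461| sorted: 0, 10, 25, 79, 81, 90, 158 → MAD = 79
Robust SD ≈ 1.4826 × 79 = 117.125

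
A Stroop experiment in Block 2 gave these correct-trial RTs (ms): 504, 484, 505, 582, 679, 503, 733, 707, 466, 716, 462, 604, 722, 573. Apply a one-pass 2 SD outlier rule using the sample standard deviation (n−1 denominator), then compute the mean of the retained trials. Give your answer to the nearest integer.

589 ms

n = 14, ΣRT = 8240, M = 588.571
Σ(x−M)² = 141065.43; s = √(141065.43/13) = 104.169
Cutoffs: 588.571 ± 2·104.169 → [380.2, 796.9]
No RTs fall outside the cutoffs; all 14 retained. Mean = 8240/14 = 588.571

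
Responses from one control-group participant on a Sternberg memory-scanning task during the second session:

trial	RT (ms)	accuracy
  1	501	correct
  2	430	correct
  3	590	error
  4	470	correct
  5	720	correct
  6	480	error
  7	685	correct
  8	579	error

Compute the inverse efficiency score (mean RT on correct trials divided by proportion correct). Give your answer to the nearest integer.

898 ms

Correct trials (n=5): 501, 430, 470, 720, 685
Mean correct RT = 2806/5 = 561.2000 ms
Proportion correct = 5/8
IES = 561.2000 / (5/8) = 897.920 ms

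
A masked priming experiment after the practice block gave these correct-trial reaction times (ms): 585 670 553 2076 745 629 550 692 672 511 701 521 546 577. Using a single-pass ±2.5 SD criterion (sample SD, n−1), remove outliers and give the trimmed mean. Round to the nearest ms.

n = 14, ΣRT = 10028, M = 716.286
Σ(x−M)² = 2062418.86; s = √(2062418.86/13) = 398.306
Cutoffs: 716.286 ± 2.5·398.306 → [-279.5, 1712.1]
Outside: 2076 → excluded.
Retained (n=13): Σ = 7952, mean = 7952/13 = 611.692

612 ms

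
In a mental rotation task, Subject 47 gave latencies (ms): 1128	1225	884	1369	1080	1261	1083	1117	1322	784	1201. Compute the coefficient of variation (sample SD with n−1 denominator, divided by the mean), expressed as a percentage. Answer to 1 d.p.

n = 11, Σ = 12454, M = 1132.1818
Σ(x−M)² = 310273.636; s = √(310273.636/10) = 176.1459
CV = 176.1459 / 1132.1818 = 0.15558 = 15.558%

15.6%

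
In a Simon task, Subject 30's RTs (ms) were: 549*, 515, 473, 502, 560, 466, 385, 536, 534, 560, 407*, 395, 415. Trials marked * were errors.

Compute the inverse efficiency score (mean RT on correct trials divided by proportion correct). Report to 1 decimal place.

573.8 ms

Correct trials (n=11): 515, 473, 502, 560, 466, 385, 536, 534, 560, 395, 415
Mean correct RT = 5341/11 = 485.5455 ms
Proportion correct = 11/13
IES = 485.5455 / (11/13) = 573.826 ms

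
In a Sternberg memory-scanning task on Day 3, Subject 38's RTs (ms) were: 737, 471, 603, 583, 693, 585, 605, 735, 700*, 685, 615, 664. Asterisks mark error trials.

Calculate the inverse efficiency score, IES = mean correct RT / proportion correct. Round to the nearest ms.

692 ms

Correct trials (n=11): 737, 471, 603, 583, 693, 585, 605, 735, 685, 615, 664
Mean correct RT = 6976/11 = 634.1818 ms
Proportion correct = 11/12
IES = 634.1818 / (11/12) = 691.835 ms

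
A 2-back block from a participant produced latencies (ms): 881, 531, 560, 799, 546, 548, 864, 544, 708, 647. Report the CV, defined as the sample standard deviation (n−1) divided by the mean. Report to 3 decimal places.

0.212

n = 10, Σ = 6628, M = 662.8000
Σ(x−M)² = 177809.600; s = √(177809.600/9) = 140.5583
CV = 140.5583 / 662.8000 = 0.21207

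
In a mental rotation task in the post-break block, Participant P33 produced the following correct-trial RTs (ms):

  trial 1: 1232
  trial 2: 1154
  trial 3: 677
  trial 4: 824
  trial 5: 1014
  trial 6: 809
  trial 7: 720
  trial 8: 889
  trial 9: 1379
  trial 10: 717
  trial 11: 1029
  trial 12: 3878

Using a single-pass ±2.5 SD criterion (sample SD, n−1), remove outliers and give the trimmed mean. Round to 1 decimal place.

949.5 ms

n = 12, ΣRT = 14322, M = 1193.500
Σ(x−M)² = 8398391.00; s = √(8398391.00/11) = 873.779
Cutoffs: 1193.500 ± 2.5·873.779 → [-990.9, 3377.9]
Outside: 3878 → excluded.
Retained (n=11): Σ = 10444, mean = 10444/11 = 949.455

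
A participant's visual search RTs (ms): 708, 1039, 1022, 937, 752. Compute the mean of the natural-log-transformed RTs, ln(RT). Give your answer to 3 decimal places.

6.781

ln(RT): 6.5624, 6.9460, 6.9295, 6.8427, 6.6227
Σ ln(RT) = 33.9034
Mean = 33.9034/5 = 6.78068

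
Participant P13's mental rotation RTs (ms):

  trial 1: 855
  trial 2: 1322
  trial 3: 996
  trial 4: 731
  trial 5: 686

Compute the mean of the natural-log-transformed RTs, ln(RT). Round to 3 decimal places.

6.793

ln(RT): 6.7511, 7.1869, 6.9037, 6.5944, 6.5309
Σ ln(RT) = 33.9670
Mean = 33.9670/5 = 6.79341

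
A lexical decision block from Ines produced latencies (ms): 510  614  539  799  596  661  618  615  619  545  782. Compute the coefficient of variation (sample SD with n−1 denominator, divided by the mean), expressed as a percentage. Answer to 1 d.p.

n = 11, Σ = 6898, M = 627.0909
Σ(x−M)² = 84340.909; s = √(84340.909/10) = 91.8373
CV = 91.8373 / 627.0909 = 0.14645 = 14.645%

14.6%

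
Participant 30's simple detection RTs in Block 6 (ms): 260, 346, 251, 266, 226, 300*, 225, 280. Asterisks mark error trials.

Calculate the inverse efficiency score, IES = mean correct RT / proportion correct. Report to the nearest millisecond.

Correct trials (n=7): 260, 346, 251, 266, 226, 225, 280
Mean correct RT = 1854/7 = 264.8571 ms
Proportion correct = 7/8
IES = 264.8571 / (7/8) = 302.694 ms

303 ms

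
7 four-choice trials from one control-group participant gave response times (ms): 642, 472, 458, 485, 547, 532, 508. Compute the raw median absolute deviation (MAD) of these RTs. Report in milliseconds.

36 ms

Sorted: 458, 472, 485, 508, 532, 547, 642 → median = 508
|x − 508|: 134, 36, 50, 23, 39, 24, 0
Sorted deviations: 0, 23, 24, 36, 39, 50, 134 → MAD = 36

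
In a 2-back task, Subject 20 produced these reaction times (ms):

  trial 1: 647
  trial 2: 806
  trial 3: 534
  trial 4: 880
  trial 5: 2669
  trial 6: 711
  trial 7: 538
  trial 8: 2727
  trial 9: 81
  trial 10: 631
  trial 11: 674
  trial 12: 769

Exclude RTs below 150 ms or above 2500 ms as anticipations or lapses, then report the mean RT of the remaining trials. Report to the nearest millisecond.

688 ms

Excluded: 81, 2669, 2727
Retained (n=9): Σ = 6190
Mean = 6190/9 = 687.7778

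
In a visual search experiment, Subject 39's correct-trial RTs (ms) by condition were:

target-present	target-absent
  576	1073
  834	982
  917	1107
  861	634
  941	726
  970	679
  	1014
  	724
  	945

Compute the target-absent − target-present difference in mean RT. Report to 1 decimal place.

M(target-present) = 5099/6 = 849.833
M(target-absent) = 7884/9 = 876.000
Difference = 876.000 − 849.833 = 26.167 ms

26.2 ms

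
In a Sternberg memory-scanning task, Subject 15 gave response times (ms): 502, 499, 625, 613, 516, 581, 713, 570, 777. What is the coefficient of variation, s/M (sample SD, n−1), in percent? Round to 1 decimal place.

n = 9, Σ = 5396, M = 599.5556
Σ(x−M)² = 73012.222; s = √(73012.222/8) = 95.5329
CV = 95.5329 / 599.5556 = 0.15934 = 15.934%

15.9%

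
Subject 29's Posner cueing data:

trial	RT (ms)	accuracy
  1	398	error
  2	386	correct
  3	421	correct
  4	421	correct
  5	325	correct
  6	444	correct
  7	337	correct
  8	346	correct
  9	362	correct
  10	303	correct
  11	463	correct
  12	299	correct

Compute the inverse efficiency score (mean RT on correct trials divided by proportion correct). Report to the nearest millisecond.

407 ms

Correct trials (n=11): 386, 421, 421, 325, 444, 337, 346, 362, 303, 463, 299
Mean correct RT = 4107/11 = 373.3636 ms
Proportion correct = 11/12
IES = 373.3636 / (11/12) = 407.306 ms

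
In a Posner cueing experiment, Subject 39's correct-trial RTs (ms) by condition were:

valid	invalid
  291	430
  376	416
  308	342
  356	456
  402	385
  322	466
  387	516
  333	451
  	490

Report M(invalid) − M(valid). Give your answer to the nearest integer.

M(valid) = 2775/8 = 346.875
M(invalid) = 3952/9 = 439.111
Difference = 439.111 − 346.875 = 92.236 ms

92 ms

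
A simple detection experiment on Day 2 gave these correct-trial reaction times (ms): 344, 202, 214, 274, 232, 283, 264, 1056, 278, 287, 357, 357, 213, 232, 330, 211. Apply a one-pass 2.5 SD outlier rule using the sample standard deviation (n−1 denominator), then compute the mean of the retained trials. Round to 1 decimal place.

n = 16, ΣRT = 5134, M = 320.875
Σ(x−M)² = 618549.75; s = √(618549.75/15) = 203.068
Cutoffs: 320.875 ± 2.5·203.068 → [-186.8, 828.5]
Outside: 1056 → excluded.
Retained (n=15): Σ = 4078, mean = 4078/15 = 271.867

271.9 ms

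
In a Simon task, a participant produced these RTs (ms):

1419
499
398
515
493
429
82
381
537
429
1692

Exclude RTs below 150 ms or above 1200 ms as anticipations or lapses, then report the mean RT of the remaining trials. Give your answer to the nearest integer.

460 ms

Excluded: 82, 1419, 1692
Retained (n=8): Σ = 3681
Mean = 3681/8 = 460.1250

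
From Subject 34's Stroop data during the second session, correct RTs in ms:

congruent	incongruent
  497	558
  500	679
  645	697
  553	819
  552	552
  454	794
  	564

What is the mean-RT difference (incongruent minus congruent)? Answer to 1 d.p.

M(congruent) = 3201/6 = 533.500
M(incongruent) = 4663/7 = 666.143
Difference = 666.143 − 533.500 = 132.643 ms

132.6 ms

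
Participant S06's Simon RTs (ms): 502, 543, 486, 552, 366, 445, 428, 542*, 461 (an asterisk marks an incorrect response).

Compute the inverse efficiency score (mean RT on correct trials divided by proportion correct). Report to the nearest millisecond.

532 ms

Correct trials (n=8): 502, 543, 486, 552, 366, 445, 428, 461
Mean correct RT = 3783/8 = 472.8750 ms
Proportion correct = 8/9
IES = 472.8750 / (8/9) = 531.984 ms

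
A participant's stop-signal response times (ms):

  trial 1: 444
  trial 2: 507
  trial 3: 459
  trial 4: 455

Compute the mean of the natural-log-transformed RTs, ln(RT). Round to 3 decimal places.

6.143

ln(RT): 6.0958, 6.2285, 6.1291, 6.1203
Σ ln(RT) = 24.5737
Mean = 24.5737/4 = 6.14342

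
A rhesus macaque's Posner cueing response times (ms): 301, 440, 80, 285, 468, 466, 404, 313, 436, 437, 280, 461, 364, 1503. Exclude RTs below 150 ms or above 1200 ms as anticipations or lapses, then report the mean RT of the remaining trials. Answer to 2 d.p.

Excluded: 80, 1503
Retained (n=12): Σ = 4655
Mean = 4655/12 = 387.9167

387.92 ms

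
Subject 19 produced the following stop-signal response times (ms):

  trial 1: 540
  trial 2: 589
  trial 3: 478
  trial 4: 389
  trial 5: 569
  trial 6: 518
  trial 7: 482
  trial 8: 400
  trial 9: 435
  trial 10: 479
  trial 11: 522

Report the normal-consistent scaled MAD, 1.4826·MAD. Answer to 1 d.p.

69.7 ms

Sorted: 389, 400, 435, 478, 479, 482, 518, 522, 540, 569, 589 → median = 482
|x − 482| sorted: 0, 3, 4, 36, 40, 47, 58, 82, 87, 93, 107 → MAD = 47
Robust SD ≈ 1.4826 × 47 = 69.682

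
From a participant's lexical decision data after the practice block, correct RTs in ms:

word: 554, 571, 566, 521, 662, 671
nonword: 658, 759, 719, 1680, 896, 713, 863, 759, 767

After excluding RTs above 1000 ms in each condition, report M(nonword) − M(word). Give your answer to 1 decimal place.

175.9 ms

nonword: exclude 1680
M(word) = 3545/6 = 590.833
M(nonword) = 6134/8 = 766.750
Difference = 766.750 − 590.833 = 175.917 ms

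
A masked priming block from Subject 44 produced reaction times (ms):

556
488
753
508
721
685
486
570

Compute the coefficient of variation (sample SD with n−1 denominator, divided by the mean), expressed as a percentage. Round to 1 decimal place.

18.2%

n = 8, Σ = 4767, M = 595.8750
Σ(x−M)² = 81978.875; s = √(81978.875/7) = 108.2186
CV = 108.2186 / 595.8750 = 0.18161 = 18.161%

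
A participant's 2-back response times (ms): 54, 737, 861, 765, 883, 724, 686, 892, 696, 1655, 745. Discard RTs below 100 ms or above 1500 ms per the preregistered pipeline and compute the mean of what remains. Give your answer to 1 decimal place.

776.6 ms

Excluded: 54, 1655
Retained (n=9): Σ = 6989
Mean = 6989/9 = 776.5556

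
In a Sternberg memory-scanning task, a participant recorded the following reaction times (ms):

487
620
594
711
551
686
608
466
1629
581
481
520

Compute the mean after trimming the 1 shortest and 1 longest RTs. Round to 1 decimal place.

583.9 ms

Sorted: 466, 481, 487, 520, 551, 581, 594, 608, 620, 686, 711, 1629
Drop lowest 1 (466) and highest 1 (1629)
Remaining (n=10): Σ = 5839, mean = 5839/10 = 583.900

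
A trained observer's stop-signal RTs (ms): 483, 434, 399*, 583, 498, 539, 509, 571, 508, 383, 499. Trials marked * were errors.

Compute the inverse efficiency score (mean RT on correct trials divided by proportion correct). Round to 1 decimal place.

Correct trials (n=10): 483, 434, 583, 498, 539, 509, 571, 508, 383, 499
Mean correct RT = 5007/10 = 500.7000 ms
Proportion correct = 10/11
IES = 500.7000 / (10/11) = 550.770 ms

550.8 ms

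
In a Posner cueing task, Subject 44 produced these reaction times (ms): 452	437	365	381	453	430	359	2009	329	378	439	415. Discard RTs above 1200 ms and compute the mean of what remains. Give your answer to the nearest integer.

Excluded: 2009
Retained (n=11): Σ = 4438
Mean = 4438/11 = 403.4545

403 ms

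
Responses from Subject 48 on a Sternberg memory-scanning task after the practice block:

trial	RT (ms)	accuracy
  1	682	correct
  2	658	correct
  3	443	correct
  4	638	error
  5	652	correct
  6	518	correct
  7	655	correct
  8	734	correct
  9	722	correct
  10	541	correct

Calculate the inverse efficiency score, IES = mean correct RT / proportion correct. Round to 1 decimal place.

692.0 ms

Correct trials (n=9): 682, 658, 443, 652, 518, 655, 734, 722, 541
Mean correct RT = 5605/9 = 622.7778 ms
Proportion correct = 9/10
IES = 622.7778 / (9/10) = 691.975 ms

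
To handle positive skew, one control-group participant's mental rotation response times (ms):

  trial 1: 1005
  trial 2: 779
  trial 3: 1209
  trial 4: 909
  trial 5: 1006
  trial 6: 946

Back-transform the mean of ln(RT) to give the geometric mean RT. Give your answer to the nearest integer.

967 ms

ln(RT): 6.9127, 6.6580, 7.0975, 6.8123, 6.9137, 6.8522
Mean ln(RT) = 41.2466/6 = 6.87444
Geometric mean = exp(6.87444) = 967.23 ms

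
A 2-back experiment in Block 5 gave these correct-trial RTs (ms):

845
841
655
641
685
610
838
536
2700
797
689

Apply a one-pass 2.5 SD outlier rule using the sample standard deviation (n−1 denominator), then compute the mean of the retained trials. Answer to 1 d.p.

n = 11, ΣRT = 9837, M = 894.273
Σ(x−M)² = 3695046.18; s = √(3695046.18/10) = 607.869
Cutoffs: 894.273 ± 2.5·607.869 → [-625.4, 2413.9]
Outside: 2700 → excluded.
Retained (n=10): Σ = 7137, mean = 7137/10 = 713.700

713.7 ms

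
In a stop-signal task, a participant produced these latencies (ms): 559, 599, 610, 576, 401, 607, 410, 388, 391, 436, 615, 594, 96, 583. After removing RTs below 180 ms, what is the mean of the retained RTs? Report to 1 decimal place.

Excluded: 96
Retained (n=13): Σ = 6769
Mean = 6769/13 = 520.6923

520.7 ms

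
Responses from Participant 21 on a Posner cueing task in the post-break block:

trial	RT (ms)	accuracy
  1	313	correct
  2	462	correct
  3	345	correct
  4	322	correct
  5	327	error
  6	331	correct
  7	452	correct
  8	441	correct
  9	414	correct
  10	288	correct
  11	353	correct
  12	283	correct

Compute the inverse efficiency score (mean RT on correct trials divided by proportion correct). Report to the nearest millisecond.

Correct trials (n=11): 313, 462, 345, 322, 331, 452, 441, 414, 288, 353, 283
Mean correct RT = 4004/11 = 364.0000 ms
Proportion correct = 11/12
IES = 364.0000 / (11/12) = 397.091 ms

397 ms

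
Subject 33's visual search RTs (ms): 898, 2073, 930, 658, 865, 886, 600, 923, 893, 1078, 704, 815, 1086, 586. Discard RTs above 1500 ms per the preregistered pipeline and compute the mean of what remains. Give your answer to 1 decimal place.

840.2 ms

Excluded: 2073
Retained (n=13): Σ = 10922
Mean = 10922/13 = 840.1538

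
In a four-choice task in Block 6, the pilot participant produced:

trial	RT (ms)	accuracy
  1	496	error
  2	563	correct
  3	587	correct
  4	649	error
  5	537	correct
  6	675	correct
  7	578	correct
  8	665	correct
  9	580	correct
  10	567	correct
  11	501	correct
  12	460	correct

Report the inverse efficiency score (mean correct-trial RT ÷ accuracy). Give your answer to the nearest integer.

686 ms

Correct trials (n=10): 563, 587, 537, 675, 578, 665, 580, 567, 501, 460
Mean correct RT = 5713/10 = 571.3000 ms
Proportion correct = 10/12
IES = 571.3000 / (10/12) = 685.560 ms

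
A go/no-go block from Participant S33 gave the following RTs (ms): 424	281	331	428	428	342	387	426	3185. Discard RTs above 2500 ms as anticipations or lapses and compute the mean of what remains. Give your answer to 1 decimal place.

380.9 ms

Excluded: 3185
Retained (n=8): Σ = 3047
Mean = 3047/8 = 380.8750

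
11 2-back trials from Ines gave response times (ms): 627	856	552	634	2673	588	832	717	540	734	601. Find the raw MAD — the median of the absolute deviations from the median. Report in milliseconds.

Sorted: 540, 552, 588, 601, 627, 634, 717, 734, 832, 856, 2673 → median = 634
|x − 634|: 7, 222, 82, 0, 2039, 46, 198, 83, 94, 100, 33
Sorted deviations: 0, 7, 33, 46, 82, 83, 94, 100, 198, 222, 2039 → MAD = 83

83 ms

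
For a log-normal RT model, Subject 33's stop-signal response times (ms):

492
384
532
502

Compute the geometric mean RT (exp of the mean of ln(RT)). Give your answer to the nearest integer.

ln(RT): 6.1985, 5.9506, 6.2766, 6.2186
Mean ln(RT) = 24.6444/4 = 6.16109
Geometric mean = exp(6.16109) = 473.94 ms

474 ms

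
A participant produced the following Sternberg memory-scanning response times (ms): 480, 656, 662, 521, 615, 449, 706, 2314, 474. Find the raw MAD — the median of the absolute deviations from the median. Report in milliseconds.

Sorted: 449, 474, 480, 521, 615, 656, 662, 706, 2314 → median = 615
|x − 615|: 135, 41, 47, 94, 0, 166, 91, 1699, 141
Sorted deviations: 0, 41, 47, 91, 94, 135, 141, 166, 1699 → MAD = 94

94 ms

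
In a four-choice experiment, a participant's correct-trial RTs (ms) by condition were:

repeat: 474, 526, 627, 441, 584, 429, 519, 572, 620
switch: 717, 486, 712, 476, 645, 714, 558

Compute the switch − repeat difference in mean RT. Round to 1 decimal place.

M(repeat) = 4792/9 = 532.444
M(switch) = 4308/7 = 615.429
Difference = 615.429 − 532.444 = 82.984 ms

83.0 ms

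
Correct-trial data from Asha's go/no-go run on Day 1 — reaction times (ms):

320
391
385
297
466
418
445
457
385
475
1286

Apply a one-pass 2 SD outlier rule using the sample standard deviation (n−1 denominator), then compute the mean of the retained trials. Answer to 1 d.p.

n = 11, ΣRT = 5325, M = 484.091
Σ(x−M)² = 740330.91; s = √(740330.91/10) = 272.090
Cutoffs: 484.091 ± 2·272.090 → [-60.1, 1028.3]
Outside: 1286 → excluded.
Retained (n=10): Σ = 4039, mean = 4039/10 = 403.900

403.9 ms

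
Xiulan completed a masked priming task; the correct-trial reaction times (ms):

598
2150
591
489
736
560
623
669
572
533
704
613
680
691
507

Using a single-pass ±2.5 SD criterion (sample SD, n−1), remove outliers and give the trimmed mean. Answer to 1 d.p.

611.9 ms

n = 15, ΣRT = 10716, M = 714.400
Σ(x−M)² = 2283569.60; s = √(2283569.60/14) = 403.871
Cutoffs: 714.400 ± 2.5·403.871 → [-295.3, 1724.1]
Outside: 2150 → excluded.
Retained (n=14): Σ = 8566, mean = 8566/14 = 611.857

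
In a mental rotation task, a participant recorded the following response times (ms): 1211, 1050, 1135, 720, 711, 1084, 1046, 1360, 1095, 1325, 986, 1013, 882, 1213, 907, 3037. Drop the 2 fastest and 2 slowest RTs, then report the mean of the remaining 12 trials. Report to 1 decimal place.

1078.9 ms

Sorted: 711, 720, 882, 907, 986, 1013, 1046, 1050, 1084, 1095, 1135, 1211, 1213, 1325, 1360, 3037
Drop lowest 2 (711, 720) and highest 2 (1360, 3037)
Remaining (n=12): Σ = 12947, mean = 12947/12 = 1078.917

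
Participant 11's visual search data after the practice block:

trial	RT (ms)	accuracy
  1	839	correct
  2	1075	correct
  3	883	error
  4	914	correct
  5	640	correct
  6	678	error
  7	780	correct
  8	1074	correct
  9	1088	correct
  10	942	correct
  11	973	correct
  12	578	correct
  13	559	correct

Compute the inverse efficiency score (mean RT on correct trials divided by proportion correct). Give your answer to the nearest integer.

Correct trials (n=11): 839, 1075, 914, 640, 780, 1074, 1088, 942, 973, 578, 559
Mean correct RT = 9462/11 = 860.1818 ms
Proportion correct = 11/13
IES = 860.1818 / (11/13) = 1016.579 ms

1017 ms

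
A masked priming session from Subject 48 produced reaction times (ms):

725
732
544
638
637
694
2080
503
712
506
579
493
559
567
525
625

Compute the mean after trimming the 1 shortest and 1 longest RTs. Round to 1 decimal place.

Sorted: 493, 503, 506, 525, 544, 559, 567, 579, 625, 637, 638, 694, 712, 725, 732, 2080
Drop lowest 1 (493) and highest 1 (2080)
Remaining (n=14): Σ = 8546, mean = 8546/14 = 610.429

610.4 ms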